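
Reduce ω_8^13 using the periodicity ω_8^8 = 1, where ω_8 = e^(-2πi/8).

Since ω_8^8 = 1, powers reduce modulo 8.
13 mod 8 = 5
So ω_8^13 = ω_8^5 = e^(-2πi·5/8)

ω_8^13 = ω_8^5 = -0.7071+0.7071i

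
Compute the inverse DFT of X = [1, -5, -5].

x[n] = (1/3) Σ(k=0 to 2) X[k] · e^(2πikn/3)

Computing each x[n]:
x[0] = -3
x[1] = 2
x[2] = 2

x = [-3, 2, 2]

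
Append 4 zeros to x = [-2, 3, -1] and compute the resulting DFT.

Original 3-point DFT: [0, -3.0000-3.4641i, -3.0000+3.4641i]
Zero-padded 7-point DFT provides frequency interpolation.

DFT_7([x, 0, ...]) = [0, 0.0930-1.3706i, -1.7666-3.3587i, -5.3264-2.0835i, -5.3264+2.0835i, -1.7666+3.3587i, 0.0930+1.3706i]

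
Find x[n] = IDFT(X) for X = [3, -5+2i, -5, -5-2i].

x[n] = (1/4) Σ(k=0 to 3) X[k] · e^(2πikn/4)

Computing each x[n]:
x[0] = -3
x[1] = 1
x[2] = 2
x[3] = 3

x = [-3, 1, 2, 3]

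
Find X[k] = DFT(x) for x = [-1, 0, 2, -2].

X[k] = Σ(n=0 to 3) x[n] · ω_4^(nk)
where ω_4 = e^(-2πi/4)

Computing each X[k]:
X[0] = -1
X[1] = -3-2i
X[2] = 3
X[3] = -3+2i

X = [-1, -3-2i, 3, -3+2i]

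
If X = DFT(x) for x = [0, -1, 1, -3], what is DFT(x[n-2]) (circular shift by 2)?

Time shift by 2: X_shifted[k] = ω_4^(2k) · X[k]
Shifted x = [1, -3, 0, -1]

DFT(x[n-2]) = [-3, 1+2i, 5, 1-2i]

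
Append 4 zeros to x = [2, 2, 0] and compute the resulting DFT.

Original 3-point DFT: [4, 1.0000-1.7321i, 1.0000+1.7321i]
Zero-padded 7-point DFT provides frequency interpolation.

DFT_7([x, 0, ...]) = [4, 3.2470-1.5637i, 1.5550-1.9499i, 0.1981-0.8678i, 0.1981+0.8678i, 1.5550+1.9499i, 3.2470+1.5637i]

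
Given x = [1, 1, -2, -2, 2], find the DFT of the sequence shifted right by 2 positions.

Time shift by 2: X_shifted[k] = ω_5^(2k) · X[k]
Shifted x = [-2, 2, 1, 1, -2]

DFT(x[n-2]) = [0, -3.6180-3.8042i, -1.3820-2.3511i, -1.3820+2.3511i, -3.6180+3.8042i]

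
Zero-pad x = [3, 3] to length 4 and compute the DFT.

Original 2-point DFT: [6, 0]
Zero-padded 4-point DFT provides frequency interpolation.

DFT_4([x, 0, ...]) = [6, 3-3i, 0, 3+3i]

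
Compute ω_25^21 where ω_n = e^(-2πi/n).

ω_25^21 = e^(-2πi·21/25)
= cos(-2π·21/25) + i·sin(-2π·21/25)
= cos(-42π/25) + i·sin(-42π/25)

ω_25^21 = cos(-42π/25) + i·sin(-42π/25) = 0.5358+0.8443i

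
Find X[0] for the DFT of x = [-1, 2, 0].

X[0] = Σ(n=0 to 2) x[n] · ω_3^0 = Σ x[n]
= (-1) + (2) + (0)

X[0] = 1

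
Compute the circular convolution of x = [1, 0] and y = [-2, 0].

(x ⊛ y)[n] = Σ(m=0 to 1) x[m] · y[(n-m) mod 2]

Computing each output sample:
(x ⊛ y)[0] = -2
(x ⊛ y)[1] = 0

x ⊛ y = [-2, 0]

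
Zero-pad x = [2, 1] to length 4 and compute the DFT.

Original 2-point DFT: [3, 1]
Zero-padded 4-point DFT provides frequency interpolation.

DFT_4([x, 0, ...]) = [3, 2-1i, 1, 2+1i]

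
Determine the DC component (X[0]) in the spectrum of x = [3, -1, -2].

X[0] = Σ(n=0 to 2) x[n] · ω_3^0 = Σ x[n]
= (3) + (-1) + (-2)

X[0] = 0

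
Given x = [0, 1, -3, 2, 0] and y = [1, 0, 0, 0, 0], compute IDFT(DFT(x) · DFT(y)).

(x ⊛ y)[n] = Σ(m=0 to 4) x[m] · y[(n-m) mod 5]

Computing each output sample:
(x ⊛ y)[0] = 0
(x ⊛ y)[1] = 1
(x ⊛ y)[2] = -3
(x ⊛ y)[3] = 2
(x ⊛ y)[4] = 0

x ⊛ y = [0, 1, -3, 2, 0]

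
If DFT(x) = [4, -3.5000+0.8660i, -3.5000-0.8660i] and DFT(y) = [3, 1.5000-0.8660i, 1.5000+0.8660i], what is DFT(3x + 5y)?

By linearity: DFT(3x + 5y) = 3·DFT(x) + 5·DFT(y)
= 3·[4, -3.5000+0.8660i, -3.5000-0.8660i] + 5·[3, 1.5000-0.8660i, 1.5000+0.8660i]

Computing element-wise:
Z[0] = 3·(4) + 5·(3) = 27
Z[1] = 3·(-3.5000+0.8660i) + 5·(1.5000-0.8660i) = -3.0000-1.7320i
Z[2] = 3·(-3.5000-0.8660i) + 5·(1.5000+0.8660i) = -3.0000+1.7320i

DFT(3x + 5y) = 3·X + 5·Y = [27, -3.0000-1.7320i, -3.0000+1.7320i]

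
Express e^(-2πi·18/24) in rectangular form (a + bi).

ω_24^18 = e^(-2πi·18/24)
= cos(-2π·18/24) + i·sin(-2π·18/24)
= cos(-36π/24) + i·sin(-36π/24)

ω_24^18 = cos(-36π/24) + i·sin(-36π/24) = 1i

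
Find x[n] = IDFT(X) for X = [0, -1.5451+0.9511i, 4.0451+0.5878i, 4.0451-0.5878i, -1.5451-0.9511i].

x[n] = (1/5) Σ(k=0 to 4) X[k] · e^(2πikn/5)

Computing each x[n]:
x[0] = 1
x[1] = -2
x[2] = 1
x[3] = 1
x[4] = -1

x = [1, -2, 1, 1, -1]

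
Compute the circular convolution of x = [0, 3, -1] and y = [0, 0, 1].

(x ⊛ y)[n] = Σ(m=0 to 2) x[m] · y[(n-m) mod 3]

Computing each output sample:
(x ⊛ y)[0] = 3
(x ⊛ y)[1] = -1
(x ⊛ y)[2] = 0

x ⊛ y = [3, -1, 0]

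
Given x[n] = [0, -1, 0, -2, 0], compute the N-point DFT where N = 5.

X[k] = Σ(n=0 to 4) x[n] · ω_5^(nk)
where ω_5 = e^(-2πi/5)

Computing each X[k]:
X[0] = -3
X[1] = 1.3090-0.2245i
X[2] = 0.1910+2.4899i
X[3] = 0.1910-2.4899i
X[4] = 1.3090+0.2245i

X = [-3, 1.3090-0.2245i, 0.1910+2.4899i, 0.1910-2.4899i, 1.3090+0.2245i]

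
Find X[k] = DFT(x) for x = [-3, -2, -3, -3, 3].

X[k] = Σ(n=0 to 4) x[n] · ω_5^(nk)
where ω_5 = e^(-2πi/5)

Computing each X[k]:
X[0] = -8
X[1] = 2.1631+4.7553i
X[2] = -5.6631+2.9389i
X[3] = -5.6631-2.9389i
X[4] = 2.1631-4.7553i

X = [-8, 2.1631+4.7553i, -5.6631+2.9389i, -5.6631-2.9389i, 2.1631-4.7553i]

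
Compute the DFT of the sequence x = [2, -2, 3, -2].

X[k] = Σ(n=0 to 3) x[n] · ω_4^(nk)
where ω_4 = e^(-2πi/4)

Computing each X[k]:
X[0] = 1
X[1] = -1
X[2] = 9
X[3] = -1

X = [1, -1, 9, -1]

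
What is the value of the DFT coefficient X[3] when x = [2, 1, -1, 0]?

X[3] = Σ(n=0 to 3) x[n] · ω_4^(3n) where ω_4 = e^(-2πi/4)
= (2)·ω_4^0 + (1)·ω_4^3 + (-1)·ω_4^6 + (0)·ω_4^9

X[3] = 3+1i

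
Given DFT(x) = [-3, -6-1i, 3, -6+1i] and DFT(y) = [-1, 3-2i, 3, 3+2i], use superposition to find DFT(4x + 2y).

By linearity: DFT(4x + 2y) = 4·DFT(x) + 2·DFT(y)
= 4·[-3, -6-1i, 3, -6+1i] + 2·[-1, 3-2i, 3, 3+2i]

Computing element-wise:
Z[0] = 4·(-3) + 2·(-1) = -14
Z[1] = 4·(-6-1i) + 2·(3-2i) = -18-8i
Z[2] = 4·(3) + 2·(3) = 18
Z[3] = 4·(-6+1i) + 2·(3+2i) = -18+8i

DFT(4x + 2y) = 4·X + 2·Y = [-14, -18-8i, 18, -18+8i]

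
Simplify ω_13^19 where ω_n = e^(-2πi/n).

Since ω_13^13 = 1, powers reduce modulo 13.
19 mod 13 = 6
So ω_13^19 = ω_13^6 = e^(-2πi·6/13)

ω_13^19 = ω_13^6 = -0.9709-0.2393i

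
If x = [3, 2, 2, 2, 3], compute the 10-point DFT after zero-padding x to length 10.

Original 5-point DFT: [12, 1.3090+0.9511i, 0.1910+0.5878i, 0.1910-0.5878i, 1.3090-0.9511i]
Zero-padded 10-point DFT provides frequency interpolation.

DFT_10([x, 0, ...]) = [12, 2.1910-6.7432i, 1.3090+0.9511i, 3.3090-2.4041i, 0.1910+0.5878i, 4, 0.1910-0.5878i, 3.3090+2.4041i, 1.3090-0.9511i, 2.1910+6.7432i]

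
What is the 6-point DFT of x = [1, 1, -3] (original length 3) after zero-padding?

Original 3-point DFT: [-1, 2.0000-3.4641i, 2.0000+3.4641i]
Zero-padded 6-point DFT provides frequency interpolation.

DFT_6([x, 0, ...]) = [-1, 3.0000+1.7321i, 2.0000-3.4641i, -3, 2.0000+3.4641i, 3.0000-1.7321i]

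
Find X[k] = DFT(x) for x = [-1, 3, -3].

X[k] = Σ(n=0 to 2) x[n] · ω_3^(nk)
where ω_3 = e^(-2πi/3)

Computing each X[k]:
X[0] = -1
X[1] = -1.0000-5.1962i
X[2] = -1.0000+5.1962i

X = [-1, -1.0000-5.1962i, -1.0000+5.1962i]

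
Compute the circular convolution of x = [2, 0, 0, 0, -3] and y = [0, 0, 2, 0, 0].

(x ⊛ y)[n] = Σ(m=0 to 4) x[m] · y[(n-m) mod 5]

Computing each output sample:
(x ⊛ y)[0] = 0
(x ⊛ y)[1] = -6
(x ⊛ y)[2] = 4
(x ⊛ y)[3] = 0
(x ⊛ y)[4] = 0

x ⊛ y = [0, -6, 4, 0, 0]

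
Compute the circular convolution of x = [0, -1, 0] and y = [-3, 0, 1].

(x ⊛ y)[n] = Σ(m=0 to 2) x[m] · y[(n-m) mod 3]

Computing each output sample:
(x ⊛ y)[0] = -1
(x ⊛ y)[1] = 3
(x ⊛ y)[2] = 0

x ⊛ y = [-1, 3, 0]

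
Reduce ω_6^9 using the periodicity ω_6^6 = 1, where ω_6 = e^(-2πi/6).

Since ω_6^6 = 1, powers reduce modulo 6.
9 mod 6 = 3
So ω_6^9 = ω_6^3 = e^(-2πi·3/6)

ω_6^9 = ω_6^3 = -1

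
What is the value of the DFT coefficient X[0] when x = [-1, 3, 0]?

X[0] = Σ(n=0 to 2) x[n] · ω_3^0 = Σ x[n]
= (-1) + (3) + (0)

X[0] = 2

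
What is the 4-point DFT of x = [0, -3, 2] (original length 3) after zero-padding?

Original 3-point DFT: [-1, 0.5000+4.3301i, 0.5000-4.3301i]
Zero-padded 4-point DFT provides frequency interpolation.

DFT_4([x, 0, ...]) = [-1, -2+3i, 5, -2-3i]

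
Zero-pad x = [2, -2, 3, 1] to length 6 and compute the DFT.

Original 4-point DFT: [4, -1+3i, 6, -1-3i]
Zero-padded 6-point DFT provides frequency interpolation.

DFT_6([x, 0, ...]) = [4, -1.5000-0.8660i, 2.5000+4.3301i, 6, 2.5000-4.3301i, -1.5000+0.8660i]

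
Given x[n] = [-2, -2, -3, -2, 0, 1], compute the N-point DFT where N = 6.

X[k] = Σ(n=0 to 5) x[n] · ω_6^(nk)
where ω_6 = e^(-2πi/6)

Computing each X[k]:
X[0] = -8
X[1] = 1.0000+5.1962i
X[2] = -2
X[3] = -2
X[4] = -2
X[5] = 1.0000-5.1962i

X = [-8, 1.0000+5.1962i, -2, -2, -2, 1.0000-5.1962i]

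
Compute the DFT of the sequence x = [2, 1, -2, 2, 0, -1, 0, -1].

X[k] = Σ(n=0 to 7) x[n] · ω_8^(nk)
where ω_8 = e^(-2πi/8)

Computing each X[k]:
X[0] = 1
X[1] = 1.2929-1.5355i
X[2] = 4+1i
X[3] = 2.7071-5.5355i
X[4] = -1
X[5] = 2.7071+5.5355i
X[6] = 4-1i
X[7] = 1.2929+1.5355i

X = [1, 1.2929-1.5355i, 4+1i, 2.7071-5.5355i, -1, 2.7071+5.5355i, 4-1i, 1.2929+1.5355i]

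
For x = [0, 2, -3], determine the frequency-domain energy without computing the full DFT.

Parseval: Σ|x[n]|² = (1/N)Σ|X[k]|², so Σ|X[k]|² = N·Σ|x[n]|² = 3·13.0000

Σ|X[k]|² = N·Σ|x[n]|² = 3·13.0000 = 39.0000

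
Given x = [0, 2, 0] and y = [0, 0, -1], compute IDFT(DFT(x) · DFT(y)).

(x ⊛ y)[n] = Σ(m=0 to 2) x[m] · y[(n-m) mod 3]

Computing each output sample:
(x ⊛ y)[0] = -2
(x ⊛ y)[1] = 0
(x ⊛ y)[2] = 0

x ⊛ y = [-2, 0, 0]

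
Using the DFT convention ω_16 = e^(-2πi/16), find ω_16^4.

ω_16^4 = e^(-2πi·4/16)
= cos(-2π·4/16) + i·sin(-2π·4/16)
= cos(-8π/16) + i·sin(-8π/16)

ω_16^4 = cos(-8π/16) + i·sin(-8π/16) = -1i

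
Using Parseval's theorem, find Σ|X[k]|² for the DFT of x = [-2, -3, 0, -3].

Parseval: Σ|x[n]|² = (1/N)Σ|X[k]|², so Σ|X[k]|² = N·Σ|x[n]|² = 4·22.0000

Σ|X[k]|² = N·Σ|x[n]|² = 4·22.0000 = 88.0000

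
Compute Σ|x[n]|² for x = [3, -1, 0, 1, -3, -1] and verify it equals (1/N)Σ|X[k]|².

Time domain:
Σ|x[n]|² = |3|² + |-1|² + |0|² + |1|² + |-3|² + |-1|² = 21.0000

Frequency domain:
(1/6)Σ|X[k]|² = (1/6)(|-1|² + |2.5000-2.5981i|² + |6.5000+2.5981i|² + |1|² + |6.5000-2.5981i|² + |2.5000+2.5981i|²) = (1/6)·126.0000 = 21.0000

Both sides agree, confirming Parseval's theorem.

Σ|x[n]|² = (1/N)Σ|X[k]|² = 21.0000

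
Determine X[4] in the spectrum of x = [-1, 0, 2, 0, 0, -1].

X[4] = Σ(n=0 to 5) x[n] · ω_6^(4n) where ω_6 = e^(-2πi/6)
= (-1)·ω_6^0 + (0)·ω_6^4 + (2)·ω_6^8 + (0)·ω_6^12 + (0)·ω_6^16 + (-1)·ω_6^20

X[4] = -1.5000-0.8660i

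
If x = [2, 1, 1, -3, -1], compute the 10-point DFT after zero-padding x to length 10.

Original 5-point DFT: [0, 3.6180-4.2533i, 1.3820+2.6287i, 1.3820-2.6287i, 3.6180+4.2533i]
Zero-padded 10-point DFT provides frequency interpolation.

DFT_10([x, 0, ...]) = [0, 4.8541+1.9021i, 3.6180-4.2533i, -1.8541-1.1756i, 1.3820+2.6287i, 4, 1.3820-2.6287i, -1.8541+1.1756i, 3.6180+4.2533i, 4.8541-1.9021i]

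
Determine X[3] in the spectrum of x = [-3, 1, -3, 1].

X[3] = Σ(n=0 to 3) x[n] · ω_4^(3n) where ω_4 = e^(-2πi/4)
= (-3)·ω_4^0 + (1)·ω_4^3 + (-3)·ω_4^6 + (1)·ω_4^9

X[3] = 0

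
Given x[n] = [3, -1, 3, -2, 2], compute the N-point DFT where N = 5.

X[k] = Σ(n=0 to 4) x[n] · ω_5^(nk)
where ω_5 = e^(-2πi/5)

Computing each X[k]:
X[0] = 5
X[1] = 2.5000-0.0858i
X[2] = 2.5000+6.5186i
X[3] = 2.5000-6.5186i
X[4] = 2.5000+0.0858i

X = [5, 2.5000-0.0858i, 2.5000+6.5186i, 2.5000-6.5186i, 2.5000+0.0858i]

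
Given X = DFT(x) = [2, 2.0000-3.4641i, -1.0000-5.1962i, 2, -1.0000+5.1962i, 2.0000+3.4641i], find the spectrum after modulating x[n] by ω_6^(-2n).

Modulation property: DFT(ω_6^(-2n)·x[n]) = X[(k-2) mod 6], so circularly shift X by 2 positions.

X[k-2] = [-1.0000+5.1962i, 2.0000+3.4641i, 2, 2.0000-3.4641i, -1.0000-5.1962i, 2]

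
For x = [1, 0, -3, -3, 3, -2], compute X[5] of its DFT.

X[5] = Σ(n=0 to 5) x[n] · ω_6^(5n) where ω_6 = e^(-2πi/6)
= (1)·ω_6^0 + (0)·ω_6^5 + (-3)·ω_6^10 + (-3)·ω_6^15 + (3)·ω_6^20 + (-2)·ω_6^25

X[5] = 3.0000-3.4641i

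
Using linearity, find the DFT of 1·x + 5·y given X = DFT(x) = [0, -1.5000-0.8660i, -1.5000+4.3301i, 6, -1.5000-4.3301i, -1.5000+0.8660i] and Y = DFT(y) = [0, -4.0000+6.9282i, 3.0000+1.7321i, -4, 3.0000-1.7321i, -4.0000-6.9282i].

By linearity: DFT(1x + 5y) = 1·DFT(x) + 5·DFT(y)
= 1·[0, -1.5000-0.8660i, -1.5000+4.3301i, 6, -1.5000-4.3301i, -1.5000+0.8660i] + 5·[0, -4.0000+6.9282i, 3.0000+1.7321i, -4, 3.0000-1.7321i, -4.0000-6.9282i]

Computing element-wise:
Z[0] = 1·(0) + 5·(0) = 0
Z[1] = 1·(-1.5000-0.8660i) + 5·(-4.0000+6.9282i) = -21.5000+33.7750i
Z[2] = 1·(-1.5000+4.3301i) + 5·(3.0000+1.7321i) = 13.5000+12.9906i
Z[3] = 1·(6) + 5·(-4) = -14
Z[4] = 1·(-1.5000-4.3301i) + 5·(3.0000-1.7321i) = 13.5000-12.9906i
Z[5] = 1·(-1.5000+0.8660i) + 5·(-4.0000-6.9282i) = -21.5000-33.7750i

DFT(1x + 5y) = 1·X + 5·Y = [0, -21.5000+33.7750i, 13.5000+12.9906i, -14, 13.5000-12.9906i, -21.5000-33.7750i]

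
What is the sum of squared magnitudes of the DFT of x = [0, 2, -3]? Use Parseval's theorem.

Parseval: Σ|x[n]|² = (1/N)Σ|X[k]|², so Σ|X[k]|² = N·Σ|x[n]|² = 3·13.0000

Σ|X[k]|² = N·Σ|x[n]|² = 3·13.0000 = 39.0000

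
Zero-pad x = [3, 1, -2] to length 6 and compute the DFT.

Original 3-point DFT: [2, 3.5000-2.5981i, 3.5000+2.5981i]
Zero-padded 6-point DFT provides frequency interpolation.

DFT_6([x, 0, ...]) = [2, 4.5000+0.8660i, 3.5000-2.5981i, 0, 3.5000+2.5981i, 4.5000-0.8660i]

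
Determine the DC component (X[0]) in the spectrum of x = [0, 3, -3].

X[0] = Σ(n=0 to 2) x[n] · ω_3^0 = Σ x[n]
= (0) + (3) + (-3)

X[0] = 0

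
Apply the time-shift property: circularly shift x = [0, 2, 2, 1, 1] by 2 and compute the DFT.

Time shift by 2: X_shifted[k] = ω_5^(2k) · X[k]
Shifted x = [1, 1, 0, 2, 2]

DFT(x[n-2]) = [6, 0.3090+2.1266i, -0.8090-1.3143i, -0.8090+1.3143i, 0.3090-2.1266i]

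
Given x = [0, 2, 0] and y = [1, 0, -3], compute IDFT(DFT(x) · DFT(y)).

(x ⊛ y)[n] = Σ(m=0 to 2) x[m] · y[(n-m) mod 3]

Computing each output sample:
(x ⊛ y)[0] = -6
(x ⊛ y)[1] = 2
(x ⊛ y)[2] = 0

x ⊛ y = [-6, 2, 0]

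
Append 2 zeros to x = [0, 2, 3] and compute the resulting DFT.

Original 3-point DFT: [5, -2.5000+0.8660i, -2.5000-0.8660i]
Zero-padded 5-point DFT provides frequency interpolation.

DFT_5([x, 0, ...]) = [5, -1.8090-3.6655i, -0.6910+1.6776i, -0.6910-1.6776i, -1.8090+3.6655i]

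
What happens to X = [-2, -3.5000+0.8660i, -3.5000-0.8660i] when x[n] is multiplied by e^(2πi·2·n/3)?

Modulation property: DFT(ω_3^(-2n)·x[n]) = X[(k-2) mod 3], so circularly shift X by 2 positions.

X[k-2] = [-3.5000+0.8660i, -3.5000-0.8660i, -2]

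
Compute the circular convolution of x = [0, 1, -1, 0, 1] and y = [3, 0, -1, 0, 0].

(x ⊛ y)[n] = Σ(m=0 to 4) x[m] · y[(n-m) mod 5]

Computing each output sample:
(x ⊛ y)[0] = 0
(x ⊛ y)[1] = 2
(x ⊛ y)[2] = -3
(x ⊛ y)[3] = -1
(x ⊛ y)[4] = 4

x ⊛ y = [0, 2, -3, -1, 4]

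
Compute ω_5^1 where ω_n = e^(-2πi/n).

ω_5^1 = e^(-2πi·1/5)
= cos(-2π·1/5) + i·sin(-2π·1/5)
= cos(-2π/5) + i·sin(-2π/5)

ω_5^1 = cos(-2π/5) + i·sin(-2π/5) = 0.3090-0.9511i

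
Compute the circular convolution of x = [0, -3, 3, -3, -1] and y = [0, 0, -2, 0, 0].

(x ⊛ y)[n] = Σ(m=0 to 4) x[m] · y[(n-m) mod 5]

Computing each output sample:
(x ⊛ y)[0] = 6
(x ⊛ y)[1] = 2
(x ⊛ y)[2] = 0
(x ⊛ y)[3] = 6
(x ⊛ y)[4] = -6

x ⊛ y = [6, 2, 0, 6, -6]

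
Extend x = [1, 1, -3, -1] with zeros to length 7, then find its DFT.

Original 4-point DFT: [-2, 4-2i, -2, 4+2i]
Zero-padded 7-point DFT provides frequency interpolation.

DFT_7([x, 0, ...]) = [-2, 3.1920+2.5768i, 2.8569-3.0584i, -1.5489-1.8045i, -1.5489+1.8045i, 2.8569+3.0584i, 3.1920-2.5768i]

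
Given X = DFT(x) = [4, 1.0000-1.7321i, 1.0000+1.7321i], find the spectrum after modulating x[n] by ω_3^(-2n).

Modulation property: DFT(ω_3^(-2n)·x[n]) = X[(k-2) mod 3], so circularly shift X by 2 positions.

X[k-2] = [1.0000-1.7321i, 1.0000+1.7321i, 4]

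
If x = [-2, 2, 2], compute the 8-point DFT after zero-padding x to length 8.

Original 3-point DFT: [2, -4, -4]
Zero-padded 8-point DFT provides frequency interpolation.

DFT_8([x, 0, ...]) = [2, -0.5858-3.4142i, -4-2i, -3.4142+0.5858i, -2, -3.4142-0.5858i, -4+2i, -0.5858+3.4142i]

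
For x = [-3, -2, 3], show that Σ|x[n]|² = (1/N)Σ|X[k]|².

Time domain:
Σ|x[n]|² = |-3|² + |-2|² + |3|² = 22.0000

Frequency domain:
(1/3)Σ|X[k]|² = (1/3)(|-2|² + |-3.5000+4.3301i|² + |-3.5000-4.3301i|²) = (1/3)·66.0000 = 22.0000

Both sides agree, confirming Parseval's theorem.

Σ|x[n]|² = (1/N)Σ|X[k]|² = 22.0000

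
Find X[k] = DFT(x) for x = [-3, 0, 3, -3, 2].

X[k] = Σ(n=0 to 4) x[n] · ω_5^(nk)
where ω_5 = e^(-2πi/5)

Computing each X[k]:
X[0] = -1
X[1] = -2.3820-1.6246i
X[2] = -4.6180+6.8819i
X[3] = -4.6180-6.8819i
X[4] = -2.3820+1.6246i

X = [-1, -2.3820-1.6246i, -4.6180+6.8819i, -4.6180-6.8819i, -2.3820+1.6246i]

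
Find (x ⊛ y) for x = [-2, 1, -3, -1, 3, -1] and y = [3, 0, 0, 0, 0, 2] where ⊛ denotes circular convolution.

(x ⊛ y)[n] = Σ(m=0 to 5) x[m] · y[(n-m) mod 6]

Computing each output sample:
(x ⊛ y)[0] = -4
(x ⊛ y)[1] = -3
(x ⊛ y)[2] = -11
(x ⊛ y)[3] = 3
(x ⊛ y)[4] = 7
(x ⊛ y)[5] = -7

x ⊛ y = [-4, -3, -11, 3, 7, -7]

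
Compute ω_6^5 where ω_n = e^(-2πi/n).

ω_6^5 = e^(-2πi·5/6)
= cos(-2π·5/6) + i·sin(-2π·5/6)
= cos(-10π/6) + i·sin(-10π/6)

ω_6^5 = cos(-10π/6) + i·sin(-10π/6) = 0.5000+0.8660i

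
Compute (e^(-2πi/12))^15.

Since ω_12^12 = 1, powers reduce modulo 12.
15 mod 12 = 3
So ω_12^15 = ω_12^3 = e^(-2πi·3/12)

ω_12^15 = ω_12^3 = -1i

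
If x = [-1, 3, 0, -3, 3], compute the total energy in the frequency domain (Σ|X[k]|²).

Parseval: Σ|x[n]|² = (1/N)Σ|X[k]|², so Σ|X[k]|² = N·Σ|x[n]|² = 5·28.0000

Σ|X[k]|² = N·Σ|x[n]|² = 5·28.0000 = 140.0000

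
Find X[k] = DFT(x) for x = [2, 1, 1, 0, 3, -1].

X[k] = Σ(n=0 to 5) x[n] · ω_6^(nk)
where ω_6 = e^(-2πi/6)

Computing each X[k]:
X[0] = 6
X[1] = 0
X[2] = -3.4641i
X[3] = 6
X[4] = 3.4641i
X[5] = 0

X = [6, 0, -3.4641i, 6, 3.4641i, 0]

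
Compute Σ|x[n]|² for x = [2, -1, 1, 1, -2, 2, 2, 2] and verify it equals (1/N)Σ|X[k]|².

Time domain:
Σ|x[n]|² = |2|² + |-1|² + |1|² + |1|² + |-2|² + |2|² + |2|² + |2|² = 23.0000

Frequency domain:
(1/8)Σ|X[k]|² = (1/8)(|7|² + |2.5858+3.8284i|² + |-3+2i|² + |5.4142+1.8284i|² + |-1|² + |5.4142-1.8284i|² + |-3-2i|² + |2.5858-3.8284i|²) = (1/8)·184.0000 = 23.0000

Both sides agree, confirming Parseval's theorem.

Σ|x[n]|² = (1/N)Σ|X[k]|² = 23.0000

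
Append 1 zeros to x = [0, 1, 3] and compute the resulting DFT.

Original 3-point DFT: [4, -2.0000+1.7321i, -2.0000-1.7321i]
Zero-padded 4-point DFT provides frequency interpolation.

DFT_4([x, 0, ...]) = [4, -3-1i, 2, -3+1i]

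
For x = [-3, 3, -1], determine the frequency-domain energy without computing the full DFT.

Parseval: Σ|x[n]|² = (1/N)Σ|X[k]|², so Σ|X[k]|² = N·Σ|x[n]|² = 3·19.0000

Σ|X[k]|² = N·Σ|x[n]|² = 3·19.0000 = 57.0000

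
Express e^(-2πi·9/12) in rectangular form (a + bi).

ω_12^9 = e^(-2πi·9/12)
= cos(-2π·9/12) + i·sin(-2π·9/12)
= cos(-18π/12) + i·sin(-18π/12)

ω_12^9 = cos(-18π/12) + i·sin(-18π/12) = 1i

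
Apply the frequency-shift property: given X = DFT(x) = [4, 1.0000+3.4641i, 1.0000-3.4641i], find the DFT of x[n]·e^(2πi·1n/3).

Modulation property: DFT(ω_3^(-1n)·x[n]) = X[(k-1) mod 3], so circularly shift X by 1 positions.

X[k-1] = [1.0000-3.4641i, 4, 1.0000+3.4641i]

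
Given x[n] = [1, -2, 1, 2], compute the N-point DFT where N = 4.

X[k] = Σ(n=0 to 3) x[n] · ω_4^(nk)
where ω_4 = e^(-2πi/4)

Computing each X[k]:
X[0] = 2
X[1] = 4i
X[2] = 2
X[3] = -4i

X = [2, 4i, 2, -4i]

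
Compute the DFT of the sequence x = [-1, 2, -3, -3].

X[k] = Σ(n=0 to 3) x[n] · ω_4^(nk)
where ω_4 = e^(-2πi/4)

Computing each X[k]:
X[0] = -5
X[1] = 2-5i
X[2] = -3
X[3] = 2+5i

X = [-5, 2-5i, -3, 2+5i]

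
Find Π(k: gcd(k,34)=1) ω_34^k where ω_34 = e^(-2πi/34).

The primitive 34th roots of unity are ω_34^k for k coprime to 34: k ∈ {1, 3, 5, 7, 9, 11, 13, 15, 19, 21, 23, 25, 27, 29, 31, 33}
Their product equals the constant term of the cyclotomic polynomial Φ_34(x) up to sign.
For n ≥ 3, the product of all primitive nth roots of unity is 1. (For n=1 it is 1; for n=2 it is -1.)

1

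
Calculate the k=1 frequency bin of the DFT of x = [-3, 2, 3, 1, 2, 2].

X[1] = Σ(n=0 to 5) x[n] · ω_6^(1n) where ω_6 = e^(-2πi/6)
= (-3)·ω_6^0 + (2)·ω_6^1 + (3)·ω_6^2 + (1)·ω_6^3 + (2)·ω_6^4 + (2)·ω_6^5

X[1] = -4.5000-0.8660i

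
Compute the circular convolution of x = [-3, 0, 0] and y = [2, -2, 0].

(x ⊛ y)[n] = Σ(m=0 to 2) x[m] · y[(n-m) mod 3]

Computing each output sample:
(x ⊛ y)[0] = -6
(x ⊛ y)[1] = 6
(x ⊛ y)[2] = 0

x ⊛ y = [-6, 6, 0]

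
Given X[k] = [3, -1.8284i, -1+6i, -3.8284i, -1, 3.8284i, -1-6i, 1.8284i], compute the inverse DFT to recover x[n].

x[n] = (1/8) Σ(k=0 to 7) X[k] · e^(2πikn/8)

Computing each x[n]:
x[0] = 0
x[1] = 0
x[2] = 0
x[3] = 3
x[4] = 0
x[5] = -2
x[6] = 1
x[7] = 1

x = [0, 0, 0, 3, 0, -2, 1, 1]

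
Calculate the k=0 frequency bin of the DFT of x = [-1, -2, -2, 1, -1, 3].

X[0] = Σ(n=0 to 5) x[n] · ω_6^0 = Σ x[n]
= (-1) + (-2) + (-2) + (1) + (-1) + (3)

X[0] = -2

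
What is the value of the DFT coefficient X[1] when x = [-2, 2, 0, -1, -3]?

X[1] = Σ(n=0 to 4) x[n] · ω_5^(1n) where ω_5 = e^(-2πi/5)
= (-2)·ω_5^0 + (2)·ω_5^1 + (0)·ω_5^2 + (-1)·ω_5^3 + (-3)·ω_5^4

X[1] = -1.5000-5.3431i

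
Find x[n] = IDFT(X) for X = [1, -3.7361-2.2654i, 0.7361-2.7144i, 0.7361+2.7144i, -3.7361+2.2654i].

x[n] = (1/5) Σ(k=0 to 4) X[k] · e^(2πikn/5)

Computing each x[n]:
x[0] = -1
x[1] = 1
x[2] = 1
x[3] = 2
x[4] = -2

x = [-1, 1, 1, 2, -2]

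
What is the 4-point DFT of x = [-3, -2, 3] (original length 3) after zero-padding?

Original 3-point DFT: [-2, -3.5000+4.3301i, -3.5000-4.3301i]
Zero-padded 4-point DFT provides frequency interpolation.

DFT_4([x, 0, ...]) = [-2, -6+2i, 2, -6-2i]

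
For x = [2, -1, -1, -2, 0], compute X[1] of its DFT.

X[1] = Σ(n=0 to 4) x[n] · ω_5^(1n) where ω_5 = e^(-2πi/5)
= (2)·ω_5^0 + (-1)·ω_5^1 + (-1)·ω_5^2 + (-2)·ω_5^3 + (0)·ω_5^4

X[1] = 4.1180+0.3633i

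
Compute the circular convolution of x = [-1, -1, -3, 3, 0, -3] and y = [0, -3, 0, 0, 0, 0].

(x ⊛ y)[n] = Σ(m=0 to 5) x[m] · y[(n-m) mod 6]

Computing each output sample:
(x ⊛ y)[0] = 9
(x ⊛ y)[1] = 3
(x ⊛ y)[2] = 3
(x ⊛ y)[3] = 9
(x ⊛ y)[4] = -9
(x ⊛ y)[5] = 0

x ⊛ y = [9, 3, 3, 9, -9, 0]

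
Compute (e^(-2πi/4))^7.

Since ω_4^4 = 1, powers reduce modulo 4.
7 mod 4 = 3
So ω_4^7 = ω_4^3 = e^(-2πi·3/4)

ω_4^7 = ω_4^3 = 1i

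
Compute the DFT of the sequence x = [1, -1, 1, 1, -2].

X[k] = Σ(n=0 to 4) x[n] · ω_5^(nk)
where ω_5 = e^(-2πi/5)

Computing each X[k]:
X[0] = 0
X[1] = -1.5451-0.9511i
X[2] = 4.0451-0.5878i
X[3] = 4.0451+0.5878i
X[4] = -1.5451+0.9511i

X = [0, -1.5451-0.9511i, 4.0451-0.5878i, 4.0451+0.5878i, -1.5451+0.9511i]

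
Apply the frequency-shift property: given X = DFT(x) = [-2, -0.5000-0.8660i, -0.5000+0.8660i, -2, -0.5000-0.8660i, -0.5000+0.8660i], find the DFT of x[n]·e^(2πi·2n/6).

Modulation property: DFT(ω_6^(-2n)·x[n]) = X[(k-2) mod 6], so circularly shift X by 2 positions.

X[k-2] = [-0.5000-0.8660i, -0.5000+0.8660i, -2, -0.5000-0.8660i, -0.5000+0.8660i, -2]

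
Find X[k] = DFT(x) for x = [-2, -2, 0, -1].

X[k] = Σ(n=0 to 3) x[n] · ω_4^(nk)
where ω_4 = e^(-2πi/4)

Computing each X[k]:
X[0] = -5
X[1] = -2+1i
X[2] = 1
X[3] = -2-1i

X = [-5, -2+1i, 1, -2-1i]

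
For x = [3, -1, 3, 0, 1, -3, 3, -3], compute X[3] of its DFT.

X[3] = Σ(n=0 to 7) x[n] · ω_8^(3n) where ω_8 = e^(-2πi/8)
= (3)·ω_8^0 + (-1)·ω_8^3 + (3)·ω_8^6 + (0)·ω_8^9 + (1)·ω_8^12 + (-3)·ω_8^15 + (3)·ω_8^18 + (-3)·ω_8^21

X[3] = 2.7071-3.5355i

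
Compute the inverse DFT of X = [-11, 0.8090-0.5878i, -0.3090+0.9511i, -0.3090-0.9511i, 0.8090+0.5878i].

x[n] = (1/5) Σ(k=0 to 4) X[k] · e^(2πikn/5)

Computing each x[n]:
x[0] = -2
x[1] = -2
x[2] = -2
x[3] = -3
x[4] = -2

x = [-2, -2, -2, -3, -2]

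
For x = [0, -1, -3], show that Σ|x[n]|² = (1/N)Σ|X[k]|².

Time domain:
Σ|x[n]|² = |0|² + |-1|² + |-3|² = 10.0000

Frequency domain:
(1/3)Σ|X[k]|² = (1/3)(|-4|² + |2.0000-1.7321i|² + |2.0000+1.7321i|²) = (1/3)·30.0000 = 10.0000

Both sides agree, confirming Parseval's theorem.

Σ|x[n]|² = (1/N)Σ|X[k]|² = 10.0000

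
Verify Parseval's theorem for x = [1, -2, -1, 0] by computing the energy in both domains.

Time domain:
Σ|x[n]|² = |1|² + |-2|² + |-1|² + |0|² = 6.0000

Frequency domain:
(1/4)Σ|X[k]|² = (1/4)(|-2|² + |2+2i|² + |2|² + |2-2i|²) = (1/4)·24.0000 = 6.0000

Both sides agree, confirming Parseval's theorem.

Σ|x[n]|² = (1/N)Σ|X[k]|² = 6.0000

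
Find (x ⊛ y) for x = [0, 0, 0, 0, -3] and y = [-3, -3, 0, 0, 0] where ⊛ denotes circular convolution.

(x ⊛ y)[n] = Σ(m=0 to 4) x[m] · y[(n-m) mod 5]

Computing each output sample:
(x ⊛ y)[0] = 9
(x ⊛ y)[1] = 0
(x ⊛ y)[2] = 0
(x ⊛ y)[3] = 0
(x ⊛ y)[4] = 9

x ⊛ y = [9, 0, 0, 0, 9]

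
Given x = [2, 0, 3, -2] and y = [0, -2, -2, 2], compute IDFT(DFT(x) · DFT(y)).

(x ⊛ y)[n] = Σ(m=0 to 3) x[m] · y[(n-m) mod 4]

Computing each output sample:
(x ⊛ y)[0] = -2
(x ⊛ y)[1] = 6
(x ⊛ y)[2] = -8
(x ⊛ y)[3] = -2

x ⊛ y = [-2, 6, -8, -2]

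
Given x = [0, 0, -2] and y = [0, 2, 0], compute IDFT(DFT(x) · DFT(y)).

(x ⊛ y)[n] = Σ(m=0 to 2) x[m] · y[(n-m) mod 3]

Computing each output sample:
(x ⊛ y)[0] = -4
(x ⊛ y)[1] = 0
(x ⊛ y)[2] = 0

x ⊛ y = [-4, 0, 0]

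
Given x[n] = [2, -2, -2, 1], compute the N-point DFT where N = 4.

X[k] = Σ(n=0 to 3) x[n] · ω_4^(nk)
where ω_4 = e^(-2πi/4)

Computing each X[k]:
X[0] = -1
X[1] = 4+3i
X[2] = 1
X[3] = 4-3i

X = [-1, 4+3i, 1, 4-3i]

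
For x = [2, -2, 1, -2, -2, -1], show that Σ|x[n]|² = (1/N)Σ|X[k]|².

Time domain:
Σ|x[n]|² = |2|² + |-2|² + |1|² + |-2|² + |-2|² + |-1|² = 18.0000

Frequency domain:
(1/6)Σ|X[k]|² = (1/6)(|-4|² + |3.0000-1.7321i|² + |2.0000+3.4641i|² + |6|² + |2.0000-3.4641i|² + |3.0000+1.7321i|²) = (1/6)·108.0000 = 18.0000

Both sides agree, confirming Parseval's theorem.

Σ|x[n]|² = (1/N)Σ|X[k]|² = 18.0000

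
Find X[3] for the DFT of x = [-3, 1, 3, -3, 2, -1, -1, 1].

X[3] = Σ(n=0 to 7) x[n] · ω_8^(3n) where ω_8 = e^(-2πi/8)
= (-3)·ω_8^0 + (1)·ω_8^3 + (3)·ω_8^6 + (-3)·ω_8^9 + (2)·ω_8^12 + (-1)·ω_8^15 + (-1)·ω_8^18 + (1)·ω_8^21

X[3] = -9.2426+5.4142i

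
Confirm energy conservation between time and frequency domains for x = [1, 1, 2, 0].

Time domain:
Σ|x[n]|² = |1|² + |1|² + |2|² + |0|² = 6.0000

Frequency domain:
(1/4)Σ|X[k]|² = (1/4)(|4|² + |-1-1i|² + |2|² + |-1+1i|²) = (1/4)·24.0000 = 6.0000

Both sides agree, confirming Parseval's theorem.

Σ|x[n]|² = (1/N)Σ|X[k]|² = 6.0000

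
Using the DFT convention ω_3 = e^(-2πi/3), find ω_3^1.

ω_3^1 = e^(-2πi·1/3)
= cos(-2π·1/3) + i·sin(-2π·1/3)
= cos(-2π/3) + i·sin(-2π/3)

ω_3^1 = cos(-2π/3) + i·sin(-2π/3) = -0.5000-0.8660i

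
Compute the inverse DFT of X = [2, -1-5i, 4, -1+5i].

x[n] = (1/4) Σ(k=0 to 3) X[k] · e^(2πikn/4)

Computing each x[n]:
x[0] = 1
x[1] = 2
x[2] = 2
x[3] = -3

x = [1, 2, 2, -3]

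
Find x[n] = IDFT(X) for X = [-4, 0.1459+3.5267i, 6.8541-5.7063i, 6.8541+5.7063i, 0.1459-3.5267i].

x[n] = (1/5) Σ(k=0 to 4) X[k] · e^(2πikn/5)

Computing each x[n]:
x[0] = 2
x[1] = -3
x[2] = -3
x[3] = 3
x[4] = -3

x = [2, -3, -3, 3, -3]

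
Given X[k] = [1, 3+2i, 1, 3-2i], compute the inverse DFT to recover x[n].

x[n] = (1/4) Σ(k=0 to 3) X[k] · e^(2πikn/4)

Computing each x[n]:
x[0] = 2
x[1] = -1
x[2] = -1
x[3] = 1

x = [2, -1, -1, 1]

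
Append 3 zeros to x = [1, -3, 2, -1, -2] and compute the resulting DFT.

Original 5-point DFT: [-3, -1.3541-0.8123i, 5.3541+3.4410i, 5.3541-3.4410i, -1.3541+0.8123i]
Zero-padded 8-point DFT provides frequency interpolation.

DFT_8([x, 0, ...]) = [-3, 1.5858+0.8284i, -3+2i, 4.4142+4.8284i, 5, 4.4142-4.8284i, -3-2i, 1.5858-0.8284i]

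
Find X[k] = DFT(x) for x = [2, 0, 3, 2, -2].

X[k] = Σ(n=0 to 4) x[n] · ω_5^(nk)
where ω_5 = e^(-2πi/5)

Computing each X[k]:
X[0] = 5
X[1] = -2.6631-2.4899i
X[2] = 5.1631-0.2245i
X[3] = 5.1631+0.2245i
X[4] = -2.6631+2.4899i

X = [5, -2.6631-2.4899i, 5.1631-0.2245i, 5.1631+0.2245i, -2.6631+2.4899i]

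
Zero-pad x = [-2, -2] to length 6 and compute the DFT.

Original 2-point DFT: [-4, 0]
Zero-padded 6-point DFT provides frequency interpolation.

DFT_6([x, 0, ...]) = [-4, -3.0000+1.7321i, -1.0000+1.7321i, 0, -1.0000-1.7321i, -3.0000-1.7321i]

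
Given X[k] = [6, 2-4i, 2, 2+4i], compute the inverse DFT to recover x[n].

x[n] = (1/4) Σ(k=0 to 3) X[k] · e^(2πikn/4)

Computing each x[n]:
x[0] = 3
x[1] = 3
x[2] = 1
x[3] = -1

x = [3, 3, 1, -1]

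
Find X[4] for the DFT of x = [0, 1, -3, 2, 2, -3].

X[4] = Σ(n=0 to 5) x[n] · ω_6^(4n) where ω_6 = e^(-2πi/6)
= (0)·ω_6^0 + (1)·ω_6^4 + (-3)·ω_6^8 + (2)·ω_6^12 + (2)·ω_6^16 + (-3)·ω_6^20

X[4] = 3.5000+7.7942i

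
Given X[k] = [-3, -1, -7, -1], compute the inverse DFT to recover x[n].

x[n] = (1/4) Σ(k=0 to 3) X[k] · e^(2πikn/4)

Computing each x[n]:
x[0] = -3
x[1] = 1
x[2] = -2
x[3] = 1

x = [-3, 1, -2, 1]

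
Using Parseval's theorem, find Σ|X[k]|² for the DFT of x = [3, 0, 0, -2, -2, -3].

Parseval: Σ|x[n]|² = (1/N)Σ|X[k]|², so Σ|X[k]|² = N·Σ|x[n]|² = 6·26.0000

Σ|X[k]|² = N·Σ|x[n]|² = 6·26.0000 = 156.0000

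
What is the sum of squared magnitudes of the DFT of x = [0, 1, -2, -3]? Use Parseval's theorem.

Parseval: Σ|x[n]|² = (1/N)Σ|X[k]|², so Σ|X[k]|² = N·Σ|x[n]|² = 4·14.0000

Σ|X[k]|² = N·Σ|x[n]|² = 4·14.0000 = 56.0000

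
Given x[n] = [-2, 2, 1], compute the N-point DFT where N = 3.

X[k] = Σ(n=0 to 2) x[n] · ω_3^(nk)
where ω_3 = e^(-2πi/3)

Computing each X[k]:
X[0] = 1
X[1] = -3.5000-0.8660i
X[2] = -3.5000+0.8660i

X = [1, -3.5000-0.8660i, -3.5000+0.8660i]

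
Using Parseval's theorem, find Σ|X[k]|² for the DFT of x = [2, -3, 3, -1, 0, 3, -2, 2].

Parseval: Σ|x[n]|² = (1/N)Σ|X[k]|², so Σ|X[k]|² = N·Σ|x[n]|² = 8·40.0000

Σ|X[k]|² = N·Σ|x[n]|² = 8·40.0000 = 320.0000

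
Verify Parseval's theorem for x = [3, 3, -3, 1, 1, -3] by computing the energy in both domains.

Time domain:
Σ|x[n]|² = |3|² + |3|² + |-3|² + |1|² + |1|² + |-3|² = 38.0000

Frequency domain:
(1/6)Σ|X[k]|² = (1/6)(|2|² + |3.0000-1.7321i|² + |5.0000-8.6603i|² + |0|² + |5.0000+8.6603i|² + |3.0000+1.7321i|²) = (1/6)·228.0000 = 38.0000

Both sides agree, confirming Parseval's theorem.

Σ|x[n]|² = (1/N)Σ|X[k]|² = 38.0000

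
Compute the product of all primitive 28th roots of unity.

The primitive 28th roots of unity are ω_28^k for k coprime to 28: k ∈ {1, 3, 5, 9, 11, 13, 15, 17, 19, 23, 25, 27}
Their product equals the constant term of the cyclotomic polynomial Φ_28(x) up to sign.
For n ≥ 3, the product of all primitive nth roots of unity is 1. (For n=1 it is 1; for n=2 it is -1.)

1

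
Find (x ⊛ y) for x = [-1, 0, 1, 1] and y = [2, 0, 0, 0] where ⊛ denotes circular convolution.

(x ⊛ y)[n] = Σ(m=0 to 3) x[m] · y[(n-m) mod 4]

Computing each output sample:
(x ⊛ y)[0] = -2
(x ⊛ y)[1] = 0
(x ⊛ y)[2] = 2
(x ⊛ y)[3] = 2

x ⊛ y = [-2, 0, 2, 2]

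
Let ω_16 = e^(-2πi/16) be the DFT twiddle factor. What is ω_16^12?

ω_16^12 = e^(-2πi·12/16)
= cos(-2π·12/16) + i·sin(-2π·12/16)
= cos(-24π/16) + i·sin(-24π/16)

ω_16^12 = cos(-24π/16) + i·sin(-24π/16) = 1i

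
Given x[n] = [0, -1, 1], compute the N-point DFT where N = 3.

X[k] = Σ(n=0 to 2) x[n] · ω_3^(nk)
where ω_3 = e^(-2πi/3)

Computing each X[k]:
X[0] = 0
X[1] = 1.7321i
X[2] = -1.7321i

X = [0, 1.7321i, -1.7321i]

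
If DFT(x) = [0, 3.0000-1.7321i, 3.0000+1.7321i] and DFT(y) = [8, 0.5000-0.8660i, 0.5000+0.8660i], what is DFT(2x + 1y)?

By linearity: DFT(2x + 1y) = 2·DFT(x) + 1·DFT(y)
= 2·[0, 3.0000-1.7321i, 3.0000+1.7321i] + 1·[8, 0.5000-0.8660i, 0.5000+0.8660i]

Computing element-wise:
Z[0] = 2·(0) + 1·(8) = 8
Z[1] = 2·(3.0000-1.7321i) + 1·(0.5000-0.8660i) = 6.5000-4.3302i
Z[2] = 2·(3.0000+1.7321i) + 1·(0.5000+0.8660i) = 6.5000+4.3302i

DFT(2x + 1y) = 2·X + 1·Y = [8, 6.5000-4.3302i, 6.5000+4.3302i]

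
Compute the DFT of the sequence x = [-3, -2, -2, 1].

X[k] = Σ(n=0 to 3) x[n] · ω_4^(nk)
where ω_4 = e^(-2πi/4)

Computing each X[k]:
X[0] = -6
X[1] = -1+3i
X[2] = -4
X[3] = -1-3i

X = [-6, -1+3i, -4, -1-3i]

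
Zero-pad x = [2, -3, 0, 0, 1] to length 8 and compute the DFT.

Original 5-point DFT: [0, 1.3820+3.8042i, 3.6180+2.3511i, 3.6180-2.3511i, 1.3820-3.8042i]
Zero-padded 8-point DFT provides frequency interpolation.

DFT_8([x, 0, ...]) = [0, -1.1213+2.1213i, 3+3i, 3.1213+2.1213i, 6, 3.1213-2.1213i, 3-3i, -1.1213-2.1213i]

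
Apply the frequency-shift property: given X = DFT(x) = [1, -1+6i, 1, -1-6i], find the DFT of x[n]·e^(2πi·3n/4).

Modulation property: DFT(ω_4^(-3n)·x[n]) = X[(k-3) mod 4], so circularly shift X by 3 positions.

X[k-3] = [-1+6i, 1, -1-6i, 1]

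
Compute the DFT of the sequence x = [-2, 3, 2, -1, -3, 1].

X[k] = Σ(n=0 to 5) x[n] · ω_6^(nk)
where ω_6 = e^(-2πi/6)

Computing each X[k]:
X[0] = 0
X[1] = 1.5000-6.0622i
X[2] = -4.5000+2.5981i
X[3] = -6
X[4] = -4.5000-2.5981i
X[5] = 1.5000+6.0622i

X = [0, 1.5000-6.0622i, -4.5000+2.5981i, -6, -4.5000-2.5981i, 1.5000+6.0622i]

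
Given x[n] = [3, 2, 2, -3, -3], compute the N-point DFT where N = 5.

X[k] = Σ(n=0 to 4) x[n] · ω_5^(nk)
where ω_5 = e^(-2πi/5)

Computing each X[k]:
X[0] = 1
X[1] = 3.5000-7.6942i
X[2] = 3.5000+1.8164i
X[3] = 3.5000-1.8164i
X[4] = 3.5000+7.6942i

X = [1, 3.5000-7.6942i, 3.5000+1.8164i, 3.5000-1.8164i, 3.5000+7.6942i]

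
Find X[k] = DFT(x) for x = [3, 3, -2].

X[k] = Σ(n=0 to 2) x[n] · ω_3^(nk)
where ω_3 = e^(-2πi/3)

Computing each X[k]:
X[0] = 4
X[1] = 2.5000-4.3301i
X[2] = 2.5000+4.3301i

X = [4, 2.5000-4.3301i, 2.5000+4.3301i]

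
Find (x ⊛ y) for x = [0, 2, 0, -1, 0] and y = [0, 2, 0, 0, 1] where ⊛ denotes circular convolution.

(x ⊛ y)[n] = Σ(m=0 to 4) x[m] · y[(n-m) mod 5]

Computing each output sample:
(x ⊛ y)[0] = 2
(x ⊛ y)[1] = 0
(x ⊛ y)[2] = 3
(x ⊛ y)[3] = 0
(x ⊛ y)[4] = -2

x ⊛ y = [2, 0, 3, 0, -2]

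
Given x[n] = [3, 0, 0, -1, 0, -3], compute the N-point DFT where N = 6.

X[k] = Σ(n=0 to 5) x[n] · ω_6^(nk)
where ω_6 = e^(-2πi/6)

Computing each X[k]:
X[0] = -1
X[1] = 2.5000-2.5981i
X[2] = 3.5000-2.5981i
X[3] = 7
X[4] = 3.5000+2.5981i
X[5] = 2.5000+2.5981i

X = [-1, 2.5000-2.5981i, 3.5000-2.5981i, 7, 3.5000+2.5981i, 2.5000+2.5981i]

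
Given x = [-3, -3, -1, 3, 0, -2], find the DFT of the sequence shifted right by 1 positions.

Time shift by 1: X_shifted[k] = ω_6^(1k) · X[k]
Shifted x = [-2, -3, -3, -1, 3, 0]

DFT(x[n-1]) = [-6, -2.5000+7.7942i, -1.5000-2.5981i, 2, -1.5000+2.5981i, -2.5000-7.7942i]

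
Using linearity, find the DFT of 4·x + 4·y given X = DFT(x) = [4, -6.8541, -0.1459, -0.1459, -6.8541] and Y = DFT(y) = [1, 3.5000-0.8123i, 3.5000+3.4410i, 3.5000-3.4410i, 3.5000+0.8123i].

By linearity: DFT(4x + 4y) = 4·DFT(x) + 4·DFT(y)
= 4·[4, -6.8541, -0.1459, -0.1459, -6.8541] + 4·[1, 3.5000-0.8123i, 3.5000+3.4410i, 3.5000-3.4410i, 3.5000+0.8123i]

Computing element-wise:
Z[0] = 4·(4) + 4·(1) = 20
Z[1] = 4·(-6.8541) + 4·(3.5000-0.8123i) = -13.4164-3.2492i
Z[2] = 4·(-0.1459) + 4·(3.5000+3.4410i) = 13.4164+13.7640i
Z[3] = 4·(-0.1459) + 4·(3.5000-3.4410i) = 13.4164-13.7640i
Z[4] = 4·(-6.8541) + 4·(3.5000+0.8123i) = -13.4164+3.2492i

DFT(4x + 4y) = 4·X + 4·Y = [20, -13.4164-3.2492i, 13.4164+13.7640i, 13.4164-13.7640i, -13.4164+3.2492i]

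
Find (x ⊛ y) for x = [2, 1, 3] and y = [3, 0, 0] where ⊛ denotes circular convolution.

(x ⊛ y)[n] = Σ(m=0 to 2) x[m] · y[(n-m) mod 3]

Computing each output sample:
(x ⊛ y)[0] = 6
(x ⊛ y)[1] = 3
(x ⊛ y)[2] = 9

x ⊛ y = [6, 3, 9]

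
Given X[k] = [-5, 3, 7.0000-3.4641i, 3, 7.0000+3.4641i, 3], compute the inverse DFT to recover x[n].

x[n] = (1/6) Σ(k=0 to 5) X[k] · e^(2πikn/6)

Computing each x[n]:
x[0] = 3
x[1] = -1
x[2] = -3
x[3] = 0
x[4] = -1
x[5] = -3

x = [3, -1, -3, 0, -1, -3]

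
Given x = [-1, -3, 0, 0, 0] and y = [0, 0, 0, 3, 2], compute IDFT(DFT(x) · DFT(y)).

(x ⊛ y)[n] = Σ(m=0 to 4) x[m] · y[(n-m) mod 5]

Computing each output sample:
(x ⊛ y)[0] = -6
(x ⊛ y)[1] = 0
(x ⊛ y)[2] = 0
(x ⊛ y)[3] = -3
(x ⊛ y)[4] = -11

x ⊛ y = [-6, 0, 0, -3, -11]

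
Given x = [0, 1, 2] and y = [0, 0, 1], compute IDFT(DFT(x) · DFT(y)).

(x ⊛ y)[n] = Σ(m=0 to 2) x[m] · y[(n-m) mod 3]

Computing each output sample:
(x ⊛ y)[0] = 1
(x ⊛ y)[1] = 2
(x ⊛ y)[2] = 0

x ⊛ y = [1, 2, 0]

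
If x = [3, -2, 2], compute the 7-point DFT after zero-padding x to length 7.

Original 3-point DFT: [3, 3.0000+3.4641i, 3.0000-3.4641i]
Zero-padded 7-point DFT provides frequency interpolation.

DFT_7([x, 0, ...]) = [3, 1.3080-0.3862i, 1.6431+2.8176i, 6.0489+2.4314i, 6.0489-2.4314i, 1.6431-2.8176i, 1.3080+0.3862i]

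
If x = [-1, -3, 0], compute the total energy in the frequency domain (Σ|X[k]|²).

Parseval: Σ|x[n]|² = (1/N)Σ|X[k]|², so Σ|X[k]|² = N·Σ|x[n]|² = 3·10.0000

Σ|X[k]|² = N·Σ|x[n]|² = 3·10.0000 = 30.0000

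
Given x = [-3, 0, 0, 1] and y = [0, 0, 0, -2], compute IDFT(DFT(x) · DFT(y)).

(x ⊛ y)[n] = Σ(m=0 to 3) x[m] · y[(n-m) mod 4]

Computing each output sample:
(x ⊛ y)[0] = 0
(x ⊛ y)[1] = 0
(x ⊛ y)[2] = -2
(x ⊛ y)[3] = 6

x ⊛ y = [0, 0, -2, 6]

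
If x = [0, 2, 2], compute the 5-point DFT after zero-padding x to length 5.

Original 3-point DFT: [4, -2, -2]
Zero-padded 5-point DFT provides frequency interpolation.

DFT_5([x, 0, ...]) = [4, -1.0000-3.0777i, -1.0000+0.7265i, -1.0000-0.7265i, -1.0000+3.0777i]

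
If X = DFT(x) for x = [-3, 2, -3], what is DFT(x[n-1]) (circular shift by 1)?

Time shift by 1: X_shifted[k] = ω_3^(1k) · X[k]
Shifted x = [-3, -3, 2]

DFT(x[n-1]) = [-4, -2.5000+4.3301i, -2.5000-4.3301i]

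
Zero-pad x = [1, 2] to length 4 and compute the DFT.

Original 2-point DFT: [3, -1]
Zero-padded 4-point DFT provides frequency interpolation.

DFT_4([x, 0, ...]) = [3, 1-2i, -1, 1+2i]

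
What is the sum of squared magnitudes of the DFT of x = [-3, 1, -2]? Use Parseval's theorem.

Parseval: Σ|x[n]|² = (1/N)Σ|X[k]|², so Σ|X[k]|² = N·Σ|x[n]|² = 3·14.0000

Σ|X[k]|² = N·Σ|x[n]|² = 3·14.0000 = 42.0000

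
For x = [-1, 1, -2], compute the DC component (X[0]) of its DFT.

X[0] = Σ(n=0 to 2) x[n] · ω_3^0 = Σ x[n]
= (-1) + (1) + (-2)

X[0] = -2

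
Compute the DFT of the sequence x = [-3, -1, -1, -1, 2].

X[k] = Σ(n=0 to 4) x[n] · ω_5^(nk)
where ω_5 = e^(-2πi/5)

Computing each X[k]:
X[0] = -4
X[1] = -1.0729+2.8532i
X[2] = -4.4271+1.7634i
X[3] = -4.4271-1.7634i
X[4] = -1.0729-2.8532i

X = [-4, -1.0729+2.8532i, -4.4271+1.7634i, -4.4271-1.7634i, -1.0729-2.8532i]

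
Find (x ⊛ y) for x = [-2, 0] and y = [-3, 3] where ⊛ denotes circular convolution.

(x ⊛ y)[n] = Σ(m=0 to 1) x[m] · y[(n-m) mod 2]

Computing each output sample:
(x ⊛ y)[0] = 6
(x ⊛ y)[1] = -6

x ⊛ y = [6, -6]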